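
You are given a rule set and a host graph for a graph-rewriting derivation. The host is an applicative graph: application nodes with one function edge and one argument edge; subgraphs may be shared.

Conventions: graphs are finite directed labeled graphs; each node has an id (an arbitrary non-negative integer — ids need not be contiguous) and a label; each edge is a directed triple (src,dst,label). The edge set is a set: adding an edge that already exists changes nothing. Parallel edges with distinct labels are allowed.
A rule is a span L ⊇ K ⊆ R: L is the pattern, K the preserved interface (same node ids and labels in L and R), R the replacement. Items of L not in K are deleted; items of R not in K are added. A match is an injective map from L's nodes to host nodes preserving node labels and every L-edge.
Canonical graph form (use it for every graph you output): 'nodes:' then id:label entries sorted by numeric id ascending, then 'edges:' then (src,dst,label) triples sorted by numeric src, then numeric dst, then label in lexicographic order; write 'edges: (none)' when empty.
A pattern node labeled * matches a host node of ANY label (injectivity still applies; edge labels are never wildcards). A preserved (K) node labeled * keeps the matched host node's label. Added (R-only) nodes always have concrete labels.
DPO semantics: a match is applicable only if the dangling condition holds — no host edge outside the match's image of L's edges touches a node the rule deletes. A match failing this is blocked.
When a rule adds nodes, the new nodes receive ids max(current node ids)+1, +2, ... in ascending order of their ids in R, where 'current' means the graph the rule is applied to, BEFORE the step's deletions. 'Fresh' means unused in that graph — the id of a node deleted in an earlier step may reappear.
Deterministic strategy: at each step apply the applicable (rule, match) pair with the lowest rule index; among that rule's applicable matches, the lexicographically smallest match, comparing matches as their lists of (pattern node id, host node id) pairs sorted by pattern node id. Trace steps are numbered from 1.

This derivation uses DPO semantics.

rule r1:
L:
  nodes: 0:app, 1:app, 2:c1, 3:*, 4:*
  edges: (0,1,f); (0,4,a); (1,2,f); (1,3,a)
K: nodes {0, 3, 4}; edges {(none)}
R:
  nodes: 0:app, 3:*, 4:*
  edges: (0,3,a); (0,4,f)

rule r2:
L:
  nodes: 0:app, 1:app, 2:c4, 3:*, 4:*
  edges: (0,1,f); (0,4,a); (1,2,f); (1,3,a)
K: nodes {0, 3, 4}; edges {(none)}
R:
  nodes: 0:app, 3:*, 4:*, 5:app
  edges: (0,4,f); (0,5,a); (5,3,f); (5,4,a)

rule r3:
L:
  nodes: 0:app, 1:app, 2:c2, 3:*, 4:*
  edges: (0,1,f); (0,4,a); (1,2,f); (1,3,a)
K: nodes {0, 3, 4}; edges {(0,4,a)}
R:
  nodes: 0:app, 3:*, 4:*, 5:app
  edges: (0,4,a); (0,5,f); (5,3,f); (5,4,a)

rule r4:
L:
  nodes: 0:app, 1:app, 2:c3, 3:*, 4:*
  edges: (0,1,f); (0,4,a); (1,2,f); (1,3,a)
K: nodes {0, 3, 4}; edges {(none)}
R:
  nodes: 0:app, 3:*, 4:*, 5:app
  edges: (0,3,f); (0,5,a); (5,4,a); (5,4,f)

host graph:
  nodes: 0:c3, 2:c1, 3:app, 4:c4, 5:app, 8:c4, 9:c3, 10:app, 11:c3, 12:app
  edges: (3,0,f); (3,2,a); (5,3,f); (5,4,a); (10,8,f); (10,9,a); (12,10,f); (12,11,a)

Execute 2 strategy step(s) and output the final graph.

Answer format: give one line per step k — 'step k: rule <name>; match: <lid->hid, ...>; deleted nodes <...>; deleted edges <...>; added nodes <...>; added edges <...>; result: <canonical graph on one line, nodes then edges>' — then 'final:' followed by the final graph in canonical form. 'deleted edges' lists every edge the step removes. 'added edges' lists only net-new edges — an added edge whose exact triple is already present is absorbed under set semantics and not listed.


step 1: rule r2; match: 0->12, 1->10, 2->8, 3->9, 4->11; deleted nodes 8, 10; deleted edges (10,8,f); (10,9,a); (12,10,f); (12,11,a); added nodes 13; added edges (12,11,f); (12,13,a); (13,9,f); (13,11,a); result: nodes: 0:c3, 2:c1, 3:app, 4:c4, 5:app, 9:c3, 11:c3, 12:app, 13:app edges: (3,0,f); (3,2,a); (5,3,f); (5,4,a); (12,11,f); (12,13,a); (13,9,f); (13,11,a)
step 2: rule r4; match: 0->5, 1->3, 2->0, 3->2, 4->4; deleted nodes 0, 3; deleted edges (3,0,f); (3,2,a); (5,3,f); (5,4,a); added nodes 14; added edges (5,2,f); (5,14,a); (14,4,a); (14,4,f); result: nodes: 2:c1, 4:c4, 5:app, 9:c3, 11:c3, 12:app, 13:app, 14:app edges: (5,2,f); (5,14,a); (12,11,f); (12,13,a); (13,9,f); (13,11,a); (14,4,a); (14,4,f)
final:
nodes: 2:c1, 4:c4, 5:app, 9:c3, 11:c3, 12:app, 13:app, 14:app
edges: (5,2,f); (5,14,a); (12,11,f); (12,13,a); (13,9,f); (13,11,a); (14,4,a); (14,4,f)


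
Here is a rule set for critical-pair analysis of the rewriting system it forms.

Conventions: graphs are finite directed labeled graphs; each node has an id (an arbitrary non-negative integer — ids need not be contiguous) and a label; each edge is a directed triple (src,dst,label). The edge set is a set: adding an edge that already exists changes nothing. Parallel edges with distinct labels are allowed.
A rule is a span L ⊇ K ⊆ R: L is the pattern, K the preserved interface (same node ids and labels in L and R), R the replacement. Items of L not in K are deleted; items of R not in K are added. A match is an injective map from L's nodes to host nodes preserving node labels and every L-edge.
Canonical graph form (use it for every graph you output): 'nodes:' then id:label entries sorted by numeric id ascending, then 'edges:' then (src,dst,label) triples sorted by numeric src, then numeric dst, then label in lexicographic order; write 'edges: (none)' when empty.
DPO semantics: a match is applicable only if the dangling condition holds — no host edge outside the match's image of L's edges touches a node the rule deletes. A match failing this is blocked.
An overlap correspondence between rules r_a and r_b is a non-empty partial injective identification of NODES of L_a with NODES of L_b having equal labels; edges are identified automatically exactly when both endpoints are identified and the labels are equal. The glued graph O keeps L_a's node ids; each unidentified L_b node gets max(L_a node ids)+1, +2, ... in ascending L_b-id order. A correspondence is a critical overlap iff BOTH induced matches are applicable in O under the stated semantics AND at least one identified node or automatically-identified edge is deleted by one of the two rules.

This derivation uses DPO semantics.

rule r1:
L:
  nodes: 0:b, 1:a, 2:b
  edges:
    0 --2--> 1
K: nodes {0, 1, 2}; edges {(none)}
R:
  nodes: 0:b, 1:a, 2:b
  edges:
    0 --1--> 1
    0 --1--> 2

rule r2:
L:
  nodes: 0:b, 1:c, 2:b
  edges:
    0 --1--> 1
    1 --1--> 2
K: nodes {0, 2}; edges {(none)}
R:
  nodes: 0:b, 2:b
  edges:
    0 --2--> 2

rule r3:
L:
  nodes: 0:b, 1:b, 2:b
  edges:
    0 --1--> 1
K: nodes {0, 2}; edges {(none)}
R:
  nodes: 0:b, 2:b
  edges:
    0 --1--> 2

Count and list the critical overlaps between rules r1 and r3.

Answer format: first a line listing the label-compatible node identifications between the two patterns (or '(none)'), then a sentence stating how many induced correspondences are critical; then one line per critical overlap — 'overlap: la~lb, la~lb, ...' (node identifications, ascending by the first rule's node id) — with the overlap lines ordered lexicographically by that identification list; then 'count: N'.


label-compatible node identifications between L(r1) and L(r3): 0~0, 0~1, 0~2, 2~0, 2~1, 2~2
3 of the induced correspondences are critical overlaps of r1 and r3.
overlap: 0~0, 2~1
overlap: 0~2, 2~1
overlap: 2~1
count: 3


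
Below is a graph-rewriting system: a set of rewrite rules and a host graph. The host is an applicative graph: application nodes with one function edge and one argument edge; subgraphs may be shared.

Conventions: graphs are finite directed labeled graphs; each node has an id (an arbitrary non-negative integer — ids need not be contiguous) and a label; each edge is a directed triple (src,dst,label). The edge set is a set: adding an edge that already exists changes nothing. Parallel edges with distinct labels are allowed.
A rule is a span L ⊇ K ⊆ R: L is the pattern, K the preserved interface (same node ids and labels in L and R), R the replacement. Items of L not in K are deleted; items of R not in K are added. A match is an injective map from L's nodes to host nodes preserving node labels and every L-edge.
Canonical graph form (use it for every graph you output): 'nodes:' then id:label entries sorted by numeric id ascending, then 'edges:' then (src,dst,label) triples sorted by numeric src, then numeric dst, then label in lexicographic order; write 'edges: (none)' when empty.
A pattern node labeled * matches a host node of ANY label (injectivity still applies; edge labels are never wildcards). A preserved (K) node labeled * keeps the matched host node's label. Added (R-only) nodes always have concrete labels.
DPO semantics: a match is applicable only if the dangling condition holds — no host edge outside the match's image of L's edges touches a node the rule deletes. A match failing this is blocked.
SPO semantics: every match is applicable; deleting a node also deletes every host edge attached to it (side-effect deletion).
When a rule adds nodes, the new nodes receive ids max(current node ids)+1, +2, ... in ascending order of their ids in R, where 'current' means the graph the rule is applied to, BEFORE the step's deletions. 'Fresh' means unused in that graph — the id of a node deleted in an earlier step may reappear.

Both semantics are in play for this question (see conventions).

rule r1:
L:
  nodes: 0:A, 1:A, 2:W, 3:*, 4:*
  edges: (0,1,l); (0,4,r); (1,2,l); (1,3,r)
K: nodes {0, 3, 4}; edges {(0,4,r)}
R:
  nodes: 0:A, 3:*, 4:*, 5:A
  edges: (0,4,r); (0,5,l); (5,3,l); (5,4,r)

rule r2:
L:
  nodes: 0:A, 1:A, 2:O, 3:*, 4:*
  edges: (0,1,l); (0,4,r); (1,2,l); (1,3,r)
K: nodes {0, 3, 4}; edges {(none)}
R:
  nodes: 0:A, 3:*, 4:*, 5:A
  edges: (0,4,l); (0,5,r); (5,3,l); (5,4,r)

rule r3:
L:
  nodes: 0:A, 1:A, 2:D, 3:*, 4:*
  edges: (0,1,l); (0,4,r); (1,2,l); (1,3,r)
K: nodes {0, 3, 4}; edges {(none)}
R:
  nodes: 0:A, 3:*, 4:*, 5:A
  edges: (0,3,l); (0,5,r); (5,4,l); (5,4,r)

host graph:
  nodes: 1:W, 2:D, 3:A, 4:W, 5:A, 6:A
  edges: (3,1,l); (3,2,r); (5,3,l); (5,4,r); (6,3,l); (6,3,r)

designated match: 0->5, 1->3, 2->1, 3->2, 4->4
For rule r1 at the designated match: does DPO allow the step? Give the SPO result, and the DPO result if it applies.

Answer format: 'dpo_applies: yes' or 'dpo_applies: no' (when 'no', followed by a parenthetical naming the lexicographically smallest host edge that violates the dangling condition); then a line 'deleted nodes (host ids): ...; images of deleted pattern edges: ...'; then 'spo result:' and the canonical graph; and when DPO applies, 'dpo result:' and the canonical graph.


dpo_applies: no
(the rule deletes node 3, which keeps host edge (6,3,l) outside the match image — the dangling condition fails, DPO blocks; SPO proceeds and side-deletes such edges)
deleted nodes (host ids): 1, 3; images of deleted pattern edges: (3,1,l); (3,2,r); (5,3,l)
spo result:
nodes: 2:D, 4:W, 5:A, 6:A, 7:A
edges: (5,4,r); (5,7,l); (7,2,l); (7,4,r)


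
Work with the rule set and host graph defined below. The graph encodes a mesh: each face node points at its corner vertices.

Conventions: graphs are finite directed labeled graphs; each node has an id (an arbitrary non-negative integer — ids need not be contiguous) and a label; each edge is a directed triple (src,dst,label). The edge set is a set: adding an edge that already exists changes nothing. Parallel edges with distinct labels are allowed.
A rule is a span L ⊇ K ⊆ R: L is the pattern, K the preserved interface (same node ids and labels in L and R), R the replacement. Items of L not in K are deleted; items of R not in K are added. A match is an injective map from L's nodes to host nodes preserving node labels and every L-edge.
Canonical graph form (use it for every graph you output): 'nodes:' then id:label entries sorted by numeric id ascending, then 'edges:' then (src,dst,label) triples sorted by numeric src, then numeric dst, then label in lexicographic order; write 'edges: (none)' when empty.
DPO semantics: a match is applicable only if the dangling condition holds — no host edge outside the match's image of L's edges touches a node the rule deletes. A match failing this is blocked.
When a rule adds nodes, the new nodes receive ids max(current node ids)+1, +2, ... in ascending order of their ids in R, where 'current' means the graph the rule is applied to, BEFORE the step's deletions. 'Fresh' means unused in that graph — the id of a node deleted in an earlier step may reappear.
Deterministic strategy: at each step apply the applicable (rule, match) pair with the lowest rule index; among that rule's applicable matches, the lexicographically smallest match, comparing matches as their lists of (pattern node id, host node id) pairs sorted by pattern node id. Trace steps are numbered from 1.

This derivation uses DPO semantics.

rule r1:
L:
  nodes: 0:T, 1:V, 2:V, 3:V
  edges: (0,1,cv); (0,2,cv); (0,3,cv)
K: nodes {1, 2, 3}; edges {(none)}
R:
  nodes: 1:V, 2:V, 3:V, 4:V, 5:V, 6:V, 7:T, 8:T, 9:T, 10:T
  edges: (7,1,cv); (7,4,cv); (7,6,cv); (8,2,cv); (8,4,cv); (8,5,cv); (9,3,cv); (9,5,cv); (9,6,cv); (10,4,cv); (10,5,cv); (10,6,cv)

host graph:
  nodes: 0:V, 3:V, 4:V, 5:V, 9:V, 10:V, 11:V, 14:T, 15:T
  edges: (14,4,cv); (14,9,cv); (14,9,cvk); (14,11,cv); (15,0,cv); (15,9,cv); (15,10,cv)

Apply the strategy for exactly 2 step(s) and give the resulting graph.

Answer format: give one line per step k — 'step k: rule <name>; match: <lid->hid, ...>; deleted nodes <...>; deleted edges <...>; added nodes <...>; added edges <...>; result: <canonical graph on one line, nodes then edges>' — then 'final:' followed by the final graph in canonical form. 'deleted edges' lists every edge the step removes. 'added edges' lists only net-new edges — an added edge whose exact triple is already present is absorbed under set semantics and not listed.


step 1: rule r1; match: 0->15, 1->0, 2->9, 3->10; deleted nodes 15; deleted edges (15,0,cv); (15,9,cv); (15,10,cv); added nodes 16, 17, 18, 19, 20, 21, 22; added edges (19,0,cv); (19,16,cv); (19,18,cv); (20,9,cv); (20,16,cv); (20,17,cv); (21,10,cv); (21,17,cv); (21,18,cv); (22,16,cv); (22,17,cv); (22,18,cv); result: nodes: 0:V, 3:V, 4:V, 5:V, 9:V, 10:V, 11:V, 14:T, 16:V, 17:V, 18:V, 19:T, 20:T, 21:T, 22:T edges: (14,4,cv); (14,9,cv); (14,9,cvk); (14,11,cv); (19,0,cv); (19,16,cv); (19,18,cv); (20,9,cv); (20,16,cv); (20,17,cv); (21,10,cv); (21,17,cv); (21,18,cv); (22,16,cv); (22,17,cv); (22,18,cv)
step 2: rule r1; match: 0->19, 1->0, 2->16, 3->18; deleted nodes 19; deleted edges (19,0,cv); (19,16,cv); (19,18,cv); added nodes 23, 24, 25, 26, 27, 28, 29; added edges (26,0,cv); (26,23,cv); (26,25,cv); (27,16,cv); (27,23,cv); (27,24,cv); (28,18,cv); (28,24,cv); (28,25,cv); (29,23,cv); (29,24,cv); (29,25,cv); result: nodes: 0:V, 3:V, 4:V, 5:V, 9:V, 10:V, 11:V, 14:T, 16:V, 17:V, 18:V, 20:T, 21:T, 22:T, 23:V, 24:V, 25:V, 26:T, 27:T, 28:T, 29:T edges: (14,4,cv); (14,9,cv); (14,9,cvk); (14,11,cv); (20,9,cv); (20,16,cv); (20,17,cv); (21,10,cv); (21,17,cv); (21,18,cv); (22,16,cv); (22,17,cv); (22,18,cv); (26,0,cv); (26,23,cv); (26,25,cv); (27,16,cv); (27,23,cv); (27,24,cv); (28,18,cv); (28,24,cv); (28,25,cv); (29,23,cv); (29,24,cv); (29,25,cv)
final:
nodes: 0:V, 3:V, 4:V, 5:V, 9:V, 10:V, 11:V, 14:T, 16:V, 17:V, 18:V, 20:T, 21:T, 22:T, 23:V, 24:V, 25:V, 26:T, 27:T, 28:T, 29:T
edges: (14,4,cv); (14,9,cv); (14,9,cvk); (14,11,cv); (20,9,cv); (20,16,cv); (20,17,cv); (21,10,cv); (21,17,cv); (21,18,cv); (22,16,cv); (22,17,cv); (22,18,cv); (26,0,cv); (26,23,cv); (26,25,cv); (27,16,cv); (27,23,cv); (27,24,cv); (28,18,cv); (28,24,cv); (28,25,cv); (29,23,cv); (29,24,cv); (29,25,cv)


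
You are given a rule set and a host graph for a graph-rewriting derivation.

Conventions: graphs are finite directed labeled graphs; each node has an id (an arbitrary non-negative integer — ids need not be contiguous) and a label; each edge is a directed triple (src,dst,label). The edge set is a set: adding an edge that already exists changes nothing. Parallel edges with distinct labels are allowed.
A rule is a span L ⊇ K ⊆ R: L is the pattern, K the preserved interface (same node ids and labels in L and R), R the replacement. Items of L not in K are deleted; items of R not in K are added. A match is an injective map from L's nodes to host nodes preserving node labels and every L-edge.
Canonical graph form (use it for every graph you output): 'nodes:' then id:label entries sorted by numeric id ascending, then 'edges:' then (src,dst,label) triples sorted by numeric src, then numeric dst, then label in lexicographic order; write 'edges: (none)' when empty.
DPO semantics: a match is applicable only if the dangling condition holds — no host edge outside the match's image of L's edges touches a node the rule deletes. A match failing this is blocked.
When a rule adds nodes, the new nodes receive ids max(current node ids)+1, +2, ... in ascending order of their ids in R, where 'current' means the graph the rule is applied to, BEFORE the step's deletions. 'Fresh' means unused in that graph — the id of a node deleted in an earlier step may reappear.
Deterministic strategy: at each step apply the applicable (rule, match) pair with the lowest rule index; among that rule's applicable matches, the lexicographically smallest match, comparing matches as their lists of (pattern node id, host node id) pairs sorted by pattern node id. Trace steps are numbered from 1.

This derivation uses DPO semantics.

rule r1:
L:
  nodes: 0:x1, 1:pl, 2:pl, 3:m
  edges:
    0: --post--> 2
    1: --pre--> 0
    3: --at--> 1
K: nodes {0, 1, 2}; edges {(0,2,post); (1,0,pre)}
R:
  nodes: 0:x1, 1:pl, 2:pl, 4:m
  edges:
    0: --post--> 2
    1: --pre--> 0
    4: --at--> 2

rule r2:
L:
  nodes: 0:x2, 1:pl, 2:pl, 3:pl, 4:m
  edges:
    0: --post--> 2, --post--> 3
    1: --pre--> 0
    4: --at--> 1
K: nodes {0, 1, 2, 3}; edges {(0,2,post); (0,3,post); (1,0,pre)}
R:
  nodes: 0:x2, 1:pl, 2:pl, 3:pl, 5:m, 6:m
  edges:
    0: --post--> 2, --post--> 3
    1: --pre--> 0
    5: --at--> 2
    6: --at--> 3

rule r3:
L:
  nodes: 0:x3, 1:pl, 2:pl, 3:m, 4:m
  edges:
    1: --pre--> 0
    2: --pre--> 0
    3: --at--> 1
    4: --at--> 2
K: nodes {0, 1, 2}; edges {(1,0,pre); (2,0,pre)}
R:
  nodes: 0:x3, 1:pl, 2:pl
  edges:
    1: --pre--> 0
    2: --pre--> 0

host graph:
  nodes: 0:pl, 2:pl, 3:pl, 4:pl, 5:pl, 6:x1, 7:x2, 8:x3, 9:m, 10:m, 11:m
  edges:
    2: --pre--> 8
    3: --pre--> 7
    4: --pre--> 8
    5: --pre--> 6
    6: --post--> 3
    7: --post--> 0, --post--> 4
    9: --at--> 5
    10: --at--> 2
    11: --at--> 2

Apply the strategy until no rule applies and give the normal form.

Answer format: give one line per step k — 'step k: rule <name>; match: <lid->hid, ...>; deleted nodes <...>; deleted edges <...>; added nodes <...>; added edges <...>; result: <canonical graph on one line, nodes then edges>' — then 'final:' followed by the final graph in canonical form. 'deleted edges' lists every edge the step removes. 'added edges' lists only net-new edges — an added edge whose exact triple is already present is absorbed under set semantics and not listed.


step 1: rule r1; match: 0->6, 1->5, 2->3, 3->9; deleted nodes 9; deleted edges (9,5,at); added nodes 12; added edges (12,3,at); result: nodes: 0:pl, 2:pl, 3:pl, 4:pl, 5:pl, 6:x1, 7:x2, 8:x3, 10:m, 11:m, 12:m edges: (2,8,pre); (3,7,pre); (4,8,pre); (5,6,pre); (6,3,post); (7,0,post); (7,4,post); (10,2,at); (11,2,at); (12,3,at)
step 2: rule r2; match: 0->7, 1->3, 2->0, 3->4, 4->12; deleted nodes 12; deleted edges (12,3,at); added nodes 13, 14; added edges (13,0,at); (14,4,at); result: nodes: 0:pl, 2:pl, 3:pl, 4:pl, 5:pl, 6:x1, 7:x2, 8:x3, 10:m, 11:m, 13:m, 14:m edges: (2,8,pre); (3,7,pre); (4,8,pre); (5,6,pre); (6,3,post); (7,0,post); (7,4,post); (10,2,at); (11,2,at); (13,0,at); (14,4,at)
step 3: rule r3; match: 0->8, 1->2, 2->4, 3->10, 4->14; deleted nodes 10, 14; deleted edges (10,2,at); (14,4,at); added nodes (none); added edges (none); result: nodes: 0:pl, 2:pl, 3:pl, 4:pl, 5:pl, 6:x1, 7:x2, 8:x3, 11:m, 13:m edges: (2,8,pre); (3,7,pre); (4,8,pre); (5,6,pre); (6,3,post); (7,0,post); (7,4,post); (11,2,at); (13,0,at)
final:
nodes: 0:pl, 2:pl, 3:pl, 4:pl, 5:pl, 6:x1, 7:x2, 8:x3, 11:m, 13:m
edges: (2,8,pre); (3,7,pre); (4,8,pre); (5,6,pre); (6,3,post); (7,0,post); (7,4,post); (11,2,at); (13,0,at)


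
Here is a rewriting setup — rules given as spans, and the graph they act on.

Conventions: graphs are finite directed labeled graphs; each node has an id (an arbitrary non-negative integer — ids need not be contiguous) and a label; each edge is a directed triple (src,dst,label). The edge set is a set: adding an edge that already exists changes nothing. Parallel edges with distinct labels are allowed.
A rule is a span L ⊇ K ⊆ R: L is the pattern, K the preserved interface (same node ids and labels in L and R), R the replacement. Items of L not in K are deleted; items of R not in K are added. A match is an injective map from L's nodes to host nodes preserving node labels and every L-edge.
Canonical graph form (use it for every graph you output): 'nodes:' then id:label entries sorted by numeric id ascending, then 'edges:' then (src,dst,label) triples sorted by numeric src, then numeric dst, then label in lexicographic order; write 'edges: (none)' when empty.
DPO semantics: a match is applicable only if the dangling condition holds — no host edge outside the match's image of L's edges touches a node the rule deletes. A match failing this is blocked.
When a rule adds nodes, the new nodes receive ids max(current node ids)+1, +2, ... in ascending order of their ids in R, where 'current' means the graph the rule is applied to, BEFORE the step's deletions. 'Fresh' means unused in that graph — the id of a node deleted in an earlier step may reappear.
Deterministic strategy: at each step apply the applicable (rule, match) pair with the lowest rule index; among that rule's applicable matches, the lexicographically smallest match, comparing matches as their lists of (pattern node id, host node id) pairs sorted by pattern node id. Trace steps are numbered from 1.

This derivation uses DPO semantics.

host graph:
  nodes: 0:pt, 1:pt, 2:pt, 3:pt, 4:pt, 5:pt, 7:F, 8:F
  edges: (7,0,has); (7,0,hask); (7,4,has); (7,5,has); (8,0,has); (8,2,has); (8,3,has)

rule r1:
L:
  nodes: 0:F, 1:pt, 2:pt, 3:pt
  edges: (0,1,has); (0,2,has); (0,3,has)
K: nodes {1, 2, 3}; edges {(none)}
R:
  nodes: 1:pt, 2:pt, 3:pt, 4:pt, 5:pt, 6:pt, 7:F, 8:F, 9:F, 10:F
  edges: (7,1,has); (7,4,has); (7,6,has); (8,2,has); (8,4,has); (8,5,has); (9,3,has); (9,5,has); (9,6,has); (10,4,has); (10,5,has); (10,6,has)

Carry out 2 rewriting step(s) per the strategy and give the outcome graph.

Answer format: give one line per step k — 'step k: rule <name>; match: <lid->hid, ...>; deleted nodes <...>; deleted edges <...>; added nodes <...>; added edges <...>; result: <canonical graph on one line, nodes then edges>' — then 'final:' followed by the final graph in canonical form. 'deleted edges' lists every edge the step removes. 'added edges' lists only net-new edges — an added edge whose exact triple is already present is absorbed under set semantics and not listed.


step 1: rule r1; match: 0->8, 1->0, 2->2, 3->3; deleted nodes 8; deleted edges (8,0,has); (8,2,has); (8,3,has); added nodes 9, 10, 11, 12, 13, 14, 15; added edges (12,0,has); (12,9,has); (12,11,has); (13,2,has); (13,9,has); (13,10,has); (14,3,has); (14,10,has); (14,11,has); (15,9,has); (15,10,has); (15,11,has); result: nodes: 0:pt, 1:pt, 2:pt, 3:pt, 4:pt, 5:pt, 7:F, 9:pt, 10:pt, 11:pt, 12:F, 13:F, 14:F, 15:F edges: (7,0,has); (7,0,hask); (7,4,has); (7,5,has); (12,0,has); (12,9,has); (12,11,has); (13,2,has); (13,9,has); (13,10,has); (14,3,has); (14,10,has); (14,11,has); (15,9,has); (15,10,has); (15,11,has)
step 2: rule r1; match: 0->12, 1->0, 2->9, 3->11; deleted nodes 12; deleted edges (12,0,has); (12,9,has); (12,11,has); added nodes 16, 17, 18, 19, 20, 21, 22; added edges (19,0,has); (19,16,has); (19,18,has); (20,9,has); (20,16,has); (20,17,has); (21,11,has); (21,17,has); (21,18,has); (22,16,has); (22,17,has); (22,18,has); result: nodes: 0:pt, 1:pt, 2:pt, 3:pt, 4:pt, 5:pt, 7:F, 9:pt, 10:pt, 11:pt, 13:F, 14:F, 15:F, 16:pt, 17:pt, 18:pt, 19:F, 20:F, 21:F, 22:F edges: (7,0,has); (7,0,hask); (7,4,has); (7,5,has); (13,2,has); (13,9,has); (13,10,has); (14,3,has); (14,10,has); (14,11,has); (15,9,has); (15,10,has); (15,11,has); (19,0,has); (19,16,has); (19,18,has); (20,9,has); (20,16,has); (20,17,has); (21,11,has); (21,17,has); (21,18,has); (22,16,has); (22,17,has); (22,18,has)
final:
nodes: 0:pt, 1:pt, 2:pt, 3:pt, 4:pt, 5:pt, 7:F, 9:pt, 10:pt, 11:pt, 13:F, 14:F, 15:F, 16:pt, 17:pt, 18:pt, 19:F, 20:F, 21:F, 22:F
edges: (7,0,has); (7,0,hask); (7,4,has); (7,5,has); (13,2,has); (13,9,has); (13,10,has); (14,3,has); (14,10,has); (14,11,has); (15,9,has); (15,10,has); (15,11,has); (19,0,has); (19,16,has); (19,18,has); (20,9,has); (20,16,has); (20,17,has); (21,11,has); (21,17,has); (21,18,has); (22,16,has); (22,17,has); (22,18,has)


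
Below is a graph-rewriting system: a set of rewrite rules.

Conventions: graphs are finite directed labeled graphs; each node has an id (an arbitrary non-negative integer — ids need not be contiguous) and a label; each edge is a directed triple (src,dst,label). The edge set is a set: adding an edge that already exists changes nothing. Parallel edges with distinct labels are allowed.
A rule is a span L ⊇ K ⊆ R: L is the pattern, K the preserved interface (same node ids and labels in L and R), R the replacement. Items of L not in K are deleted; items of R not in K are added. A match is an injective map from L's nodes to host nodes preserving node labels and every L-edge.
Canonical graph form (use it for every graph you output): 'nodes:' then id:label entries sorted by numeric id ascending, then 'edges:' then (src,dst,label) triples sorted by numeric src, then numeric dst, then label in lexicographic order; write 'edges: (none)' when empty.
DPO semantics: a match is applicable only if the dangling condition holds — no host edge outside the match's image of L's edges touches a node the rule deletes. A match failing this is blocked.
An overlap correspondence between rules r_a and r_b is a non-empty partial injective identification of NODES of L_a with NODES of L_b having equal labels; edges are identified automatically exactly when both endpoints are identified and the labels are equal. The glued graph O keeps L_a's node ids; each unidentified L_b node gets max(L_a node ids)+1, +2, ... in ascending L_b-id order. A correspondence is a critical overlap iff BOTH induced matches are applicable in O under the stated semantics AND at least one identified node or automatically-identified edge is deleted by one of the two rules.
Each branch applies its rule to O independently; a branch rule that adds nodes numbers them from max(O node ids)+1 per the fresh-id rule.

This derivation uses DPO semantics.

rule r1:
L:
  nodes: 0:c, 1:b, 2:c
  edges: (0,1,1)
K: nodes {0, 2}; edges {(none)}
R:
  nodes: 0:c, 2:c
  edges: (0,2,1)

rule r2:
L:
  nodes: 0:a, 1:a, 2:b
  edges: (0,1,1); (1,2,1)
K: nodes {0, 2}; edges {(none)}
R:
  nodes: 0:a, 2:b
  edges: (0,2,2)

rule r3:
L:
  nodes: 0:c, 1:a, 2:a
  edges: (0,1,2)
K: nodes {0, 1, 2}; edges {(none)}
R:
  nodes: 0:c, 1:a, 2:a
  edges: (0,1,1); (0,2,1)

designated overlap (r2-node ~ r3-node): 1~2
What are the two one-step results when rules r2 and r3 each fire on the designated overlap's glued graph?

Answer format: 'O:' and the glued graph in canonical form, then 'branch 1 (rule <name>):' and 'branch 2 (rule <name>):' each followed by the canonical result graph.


O:
nodes: 0:a, 1:a, 2:b, 3:c, 4:a
edges: (0,1,1); (1,2,1); (3,4,2)
branch 1 (rule r2):
nodes: 0:a, 2:b, 3:c, 4:a
edges: (0,2,2); (3,4,2)
branch 2 (rule r3):
nodes: 0:a, 1:a, 2:b, 3:c, 4:a
edges: (0,1,1); (1,2,1); (3,1,1); (3,4,1)


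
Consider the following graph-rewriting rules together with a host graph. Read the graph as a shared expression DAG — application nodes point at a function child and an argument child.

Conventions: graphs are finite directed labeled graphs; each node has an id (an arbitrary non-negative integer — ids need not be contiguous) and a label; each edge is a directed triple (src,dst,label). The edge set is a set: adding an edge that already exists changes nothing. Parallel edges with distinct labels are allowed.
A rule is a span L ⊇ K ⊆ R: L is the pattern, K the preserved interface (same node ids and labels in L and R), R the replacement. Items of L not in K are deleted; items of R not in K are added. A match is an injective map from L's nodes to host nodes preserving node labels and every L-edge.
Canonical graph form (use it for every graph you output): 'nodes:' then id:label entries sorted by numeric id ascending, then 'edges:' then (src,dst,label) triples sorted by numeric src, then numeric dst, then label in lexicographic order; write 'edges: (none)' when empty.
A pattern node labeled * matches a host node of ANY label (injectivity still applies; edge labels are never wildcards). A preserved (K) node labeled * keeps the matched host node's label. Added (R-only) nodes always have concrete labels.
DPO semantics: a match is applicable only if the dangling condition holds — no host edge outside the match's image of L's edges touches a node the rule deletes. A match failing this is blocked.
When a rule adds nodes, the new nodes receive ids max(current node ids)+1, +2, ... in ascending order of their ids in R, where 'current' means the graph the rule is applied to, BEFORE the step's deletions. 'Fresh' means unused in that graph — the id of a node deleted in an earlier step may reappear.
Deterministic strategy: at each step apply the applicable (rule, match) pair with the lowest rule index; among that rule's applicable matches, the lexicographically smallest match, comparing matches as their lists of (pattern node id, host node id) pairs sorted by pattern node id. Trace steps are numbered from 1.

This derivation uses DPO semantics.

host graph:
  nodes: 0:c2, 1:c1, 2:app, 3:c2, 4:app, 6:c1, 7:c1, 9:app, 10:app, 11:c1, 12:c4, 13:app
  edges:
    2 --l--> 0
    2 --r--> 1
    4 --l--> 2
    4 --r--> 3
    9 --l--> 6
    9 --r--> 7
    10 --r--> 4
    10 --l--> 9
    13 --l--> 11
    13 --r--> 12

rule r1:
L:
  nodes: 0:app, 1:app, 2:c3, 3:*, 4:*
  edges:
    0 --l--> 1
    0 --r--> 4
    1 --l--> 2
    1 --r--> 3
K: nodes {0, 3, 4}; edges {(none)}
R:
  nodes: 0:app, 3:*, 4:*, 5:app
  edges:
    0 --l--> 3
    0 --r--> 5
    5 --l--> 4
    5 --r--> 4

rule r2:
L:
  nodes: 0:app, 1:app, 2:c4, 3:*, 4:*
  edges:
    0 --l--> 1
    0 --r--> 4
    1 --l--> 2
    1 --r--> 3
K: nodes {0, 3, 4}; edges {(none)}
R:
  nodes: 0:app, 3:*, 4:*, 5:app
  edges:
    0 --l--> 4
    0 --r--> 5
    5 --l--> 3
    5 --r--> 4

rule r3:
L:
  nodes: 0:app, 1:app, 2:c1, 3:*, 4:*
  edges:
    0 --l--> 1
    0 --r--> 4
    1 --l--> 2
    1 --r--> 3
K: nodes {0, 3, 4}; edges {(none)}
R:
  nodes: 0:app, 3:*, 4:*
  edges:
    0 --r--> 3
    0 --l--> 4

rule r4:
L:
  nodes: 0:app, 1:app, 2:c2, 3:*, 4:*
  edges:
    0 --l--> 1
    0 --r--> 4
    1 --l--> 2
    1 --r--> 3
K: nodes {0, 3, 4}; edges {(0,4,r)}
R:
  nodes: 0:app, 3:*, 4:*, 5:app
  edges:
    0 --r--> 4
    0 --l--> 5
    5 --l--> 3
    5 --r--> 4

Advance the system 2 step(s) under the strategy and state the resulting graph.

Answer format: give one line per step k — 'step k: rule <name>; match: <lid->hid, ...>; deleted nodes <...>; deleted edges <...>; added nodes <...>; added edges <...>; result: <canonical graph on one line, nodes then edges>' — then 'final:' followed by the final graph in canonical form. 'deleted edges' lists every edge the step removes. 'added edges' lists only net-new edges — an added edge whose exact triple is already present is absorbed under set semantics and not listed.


step 1: rule r3; match: 0->10, 1->9, 2->6, 3->7, 4->4; deleted nodes 6, 9; deleted edges (9,6,l); (9,7,r); (10,4,r); (10,9,l); added nodes (none); added edges (10,4,l); (10,7,r); result: nodes: 0:c2, 1:c1, 2:app, 3:c2, 4:app, 7:c1, 10:app, 11:c1, 12:c4, 13:app edges: (2,0,l); (2,1,r); (4,2,l); (4,3,r); (10,4,l); (10,7,r); (13,11,l); (13,12,r)
step 2: rule r4; match: 0->4, 1->2, 2->0, 3->1, 4->3; deleted nodes 0, 2; deleted edges (2,0,l); (2,1,r); (4,2,l); added nodes 14; added edges (4,14,l); (14,1,l); (14,3,r); result: nodes: 1:c1, 3:c2, 4:app, 7:c1, 10:app, 11:c1, 12:c4, 13:app, 14:app edges: (4,3,r); (4,14,l); (10,4,l); (10,7,r); (13,11,l); (13,12,r); (14,1,l); (14,3,r)
final:
nodes: 1:c1, 3:c2, 4:app, 7:c1, 10:app, 11:c1, 12:c4, 13:app, 14:app
edges: (4,3,r); (4,14,l); (10,4,l); (10,7,r); (13,11,l); (13,12,r); (14,1,l); (14,3,r)


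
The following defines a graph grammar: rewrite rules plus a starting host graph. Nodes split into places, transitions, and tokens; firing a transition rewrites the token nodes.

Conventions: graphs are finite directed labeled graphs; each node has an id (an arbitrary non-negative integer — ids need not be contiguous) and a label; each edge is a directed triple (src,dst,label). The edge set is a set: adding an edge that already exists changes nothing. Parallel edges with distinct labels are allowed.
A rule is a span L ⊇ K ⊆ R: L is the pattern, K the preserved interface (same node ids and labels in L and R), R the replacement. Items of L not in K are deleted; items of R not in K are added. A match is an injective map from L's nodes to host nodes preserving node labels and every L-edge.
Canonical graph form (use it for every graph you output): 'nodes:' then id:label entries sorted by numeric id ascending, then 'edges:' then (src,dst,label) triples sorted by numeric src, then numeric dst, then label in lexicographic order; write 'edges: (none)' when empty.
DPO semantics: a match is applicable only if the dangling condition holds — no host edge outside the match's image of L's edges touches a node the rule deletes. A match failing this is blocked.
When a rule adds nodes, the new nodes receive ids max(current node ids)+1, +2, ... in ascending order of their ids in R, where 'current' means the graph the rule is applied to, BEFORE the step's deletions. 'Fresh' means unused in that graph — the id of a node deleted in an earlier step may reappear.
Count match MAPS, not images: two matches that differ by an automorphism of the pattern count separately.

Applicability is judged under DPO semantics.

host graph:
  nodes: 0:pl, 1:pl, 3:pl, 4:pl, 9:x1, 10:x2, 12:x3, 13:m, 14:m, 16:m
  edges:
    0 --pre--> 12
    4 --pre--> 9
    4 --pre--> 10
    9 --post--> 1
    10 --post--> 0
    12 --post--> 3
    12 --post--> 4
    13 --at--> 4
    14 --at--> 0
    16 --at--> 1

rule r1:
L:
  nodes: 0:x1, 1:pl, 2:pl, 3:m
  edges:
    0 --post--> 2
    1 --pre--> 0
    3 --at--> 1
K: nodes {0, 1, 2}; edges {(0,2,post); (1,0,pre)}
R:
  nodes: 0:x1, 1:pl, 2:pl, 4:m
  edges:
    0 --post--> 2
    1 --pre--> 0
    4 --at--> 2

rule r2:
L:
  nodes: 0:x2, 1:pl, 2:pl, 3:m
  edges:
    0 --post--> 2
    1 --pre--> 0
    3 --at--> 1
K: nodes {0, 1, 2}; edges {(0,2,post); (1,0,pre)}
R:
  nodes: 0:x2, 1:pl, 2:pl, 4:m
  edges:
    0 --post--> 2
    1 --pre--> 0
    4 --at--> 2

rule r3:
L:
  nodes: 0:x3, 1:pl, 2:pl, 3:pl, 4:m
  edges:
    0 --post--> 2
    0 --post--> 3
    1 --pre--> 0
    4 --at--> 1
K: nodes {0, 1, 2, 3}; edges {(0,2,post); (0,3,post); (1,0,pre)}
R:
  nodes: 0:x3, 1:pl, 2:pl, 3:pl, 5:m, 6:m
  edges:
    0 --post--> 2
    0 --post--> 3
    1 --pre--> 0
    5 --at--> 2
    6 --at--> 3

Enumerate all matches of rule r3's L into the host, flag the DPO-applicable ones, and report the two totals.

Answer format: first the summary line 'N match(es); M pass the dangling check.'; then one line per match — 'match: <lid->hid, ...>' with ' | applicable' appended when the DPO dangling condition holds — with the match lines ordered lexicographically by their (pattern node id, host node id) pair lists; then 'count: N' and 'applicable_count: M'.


2 match(es); 2 pass the dangling check.
match: 0->12, 1->0, 2->3, 3->4, 4->14 | applicable
match: 0->12, 1->0, 2->4, 3->3, 4->14 | applicable
count: 2
applicable_count: 2


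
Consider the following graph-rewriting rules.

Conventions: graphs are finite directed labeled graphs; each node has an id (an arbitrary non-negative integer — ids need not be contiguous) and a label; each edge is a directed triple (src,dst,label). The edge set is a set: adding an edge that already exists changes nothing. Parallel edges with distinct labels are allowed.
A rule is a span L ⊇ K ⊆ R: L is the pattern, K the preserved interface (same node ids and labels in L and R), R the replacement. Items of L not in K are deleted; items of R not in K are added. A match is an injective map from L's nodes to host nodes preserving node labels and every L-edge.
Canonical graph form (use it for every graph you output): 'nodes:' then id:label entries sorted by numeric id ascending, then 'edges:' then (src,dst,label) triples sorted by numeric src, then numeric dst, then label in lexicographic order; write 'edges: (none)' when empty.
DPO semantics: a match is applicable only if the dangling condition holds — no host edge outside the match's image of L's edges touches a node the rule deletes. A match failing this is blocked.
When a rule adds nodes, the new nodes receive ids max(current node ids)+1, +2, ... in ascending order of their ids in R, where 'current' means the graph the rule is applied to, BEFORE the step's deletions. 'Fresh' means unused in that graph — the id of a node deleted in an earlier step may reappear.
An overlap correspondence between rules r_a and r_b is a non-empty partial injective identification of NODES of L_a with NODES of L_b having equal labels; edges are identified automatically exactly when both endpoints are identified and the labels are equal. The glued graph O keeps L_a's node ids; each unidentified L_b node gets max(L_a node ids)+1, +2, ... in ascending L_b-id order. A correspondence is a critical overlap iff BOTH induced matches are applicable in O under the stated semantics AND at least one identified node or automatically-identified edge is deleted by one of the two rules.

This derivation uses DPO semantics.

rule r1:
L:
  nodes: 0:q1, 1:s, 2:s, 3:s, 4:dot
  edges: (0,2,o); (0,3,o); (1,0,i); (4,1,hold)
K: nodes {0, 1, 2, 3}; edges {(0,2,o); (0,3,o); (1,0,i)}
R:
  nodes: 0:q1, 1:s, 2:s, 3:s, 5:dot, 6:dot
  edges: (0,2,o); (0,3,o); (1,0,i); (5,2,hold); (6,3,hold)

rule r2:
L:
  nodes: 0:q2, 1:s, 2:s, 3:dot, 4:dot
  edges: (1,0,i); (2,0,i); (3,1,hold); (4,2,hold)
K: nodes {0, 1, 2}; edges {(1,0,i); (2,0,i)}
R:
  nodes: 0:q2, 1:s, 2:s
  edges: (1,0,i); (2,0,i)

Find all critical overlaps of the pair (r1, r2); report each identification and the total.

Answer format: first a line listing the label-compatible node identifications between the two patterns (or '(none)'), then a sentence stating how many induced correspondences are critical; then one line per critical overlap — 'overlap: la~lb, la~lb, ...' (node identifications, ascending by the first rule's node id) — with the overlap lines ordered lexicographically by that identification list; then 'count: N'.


label-compatible node identifications between L(r1) and L(r2): 1~1, 1~2, 2~1, 2~2, 3~1, 3~2, 4~3, 4~4
6 of the induced correspondences are critical overlaps of r1 and r2.
overlap: 1~1, 2~2, 4~3
overlap: 1~1, 3~2, 4~3
overlap: 1~1, 4~3
overlap: 1~2, 2~1, 4~4
overlap: 1~2, 3~1, 4~4
overlap: 1~2, 4~4
count: 6


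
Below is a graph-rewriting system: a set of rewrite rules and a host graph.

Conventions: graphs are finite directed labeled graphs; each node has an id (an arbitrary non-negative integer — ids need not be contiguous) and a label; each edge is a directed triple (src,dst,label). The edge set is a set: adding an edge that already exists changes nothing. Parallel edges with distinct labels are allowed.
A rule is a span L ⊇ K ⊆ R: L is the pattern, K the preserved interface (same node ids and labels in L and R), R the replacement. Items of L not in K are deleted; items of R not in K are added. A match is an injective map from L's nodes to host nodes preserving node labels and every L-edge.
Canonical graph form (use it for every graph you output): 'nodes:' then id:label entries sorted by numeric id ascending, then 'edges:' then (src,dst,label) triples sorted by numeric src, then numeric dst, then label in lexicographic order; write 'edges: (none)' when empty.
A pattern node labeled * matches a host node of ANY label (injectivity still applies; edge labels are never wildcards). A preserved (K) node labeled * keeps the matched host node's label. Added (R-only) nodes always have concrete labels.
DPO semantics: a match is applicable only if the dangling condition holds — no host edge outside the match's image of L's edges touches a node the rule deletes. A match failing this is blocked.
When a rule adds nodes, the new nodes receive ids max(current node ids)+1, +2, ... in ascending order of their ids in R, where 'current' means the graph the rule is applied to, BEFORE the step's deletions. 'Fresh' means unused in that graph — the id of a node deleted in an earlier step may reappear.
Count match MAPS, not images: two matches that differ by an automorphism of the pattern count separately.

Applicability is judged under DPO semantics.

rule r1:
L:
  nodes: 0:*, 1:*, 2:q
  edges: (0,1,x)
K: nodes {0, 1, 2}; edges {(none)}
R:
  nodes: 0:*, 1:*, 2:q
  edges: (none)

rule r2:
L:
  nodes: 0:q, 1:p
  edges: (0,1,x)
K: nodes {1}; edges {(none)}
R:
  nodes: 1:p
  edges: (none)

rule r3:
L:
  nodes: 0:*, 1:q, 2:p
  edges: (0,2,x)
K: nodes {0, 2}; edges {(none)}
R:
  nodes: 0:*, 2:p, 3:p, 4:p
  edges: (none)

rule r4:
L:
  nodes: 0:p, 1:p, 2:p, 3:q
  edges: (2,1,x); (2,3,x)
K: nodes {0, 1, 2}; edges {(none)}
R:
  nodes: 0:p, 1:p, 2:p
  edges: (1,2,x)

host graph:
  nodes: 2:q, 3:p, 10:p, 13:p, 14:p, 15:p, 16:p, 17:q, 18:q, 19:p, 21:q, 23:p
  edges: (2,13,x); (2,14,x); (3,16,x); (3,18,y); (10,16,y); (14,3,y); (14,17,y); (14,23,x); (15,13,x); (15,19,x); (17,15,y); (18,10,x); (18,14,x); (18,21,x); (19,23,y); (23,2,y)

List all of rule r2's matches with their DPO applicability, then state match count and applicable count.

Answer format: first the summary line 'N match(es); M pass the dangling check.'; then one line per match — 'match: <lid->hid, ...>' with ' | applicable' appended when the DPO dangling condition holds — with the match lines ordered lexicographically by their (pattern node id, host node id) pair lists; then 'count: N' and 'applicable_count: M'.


4 match(es); 0 pass the dangling check.
match: 0->2, 1->13
match: 0->2, 1->14
match: 0->18, 1->10
match: 0->18, 1->14
count: 4
applicable_count: 0
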